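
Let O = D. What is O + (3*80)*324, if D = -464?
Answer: 77296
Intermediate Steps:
O = -464
O + (3*80)*324 = -464 + (3*80)*324 = -464 + 240*324 = -464 + 77760 = 77296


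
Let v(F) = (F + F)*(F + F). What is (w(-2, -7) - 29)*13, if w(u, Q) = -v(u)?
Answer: -585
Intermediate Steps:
v(F) = 4*F² (v(F) = (2*F)*(2*F) = 4*F²)
w(u, Q) = -4*u²
(w(-2, -7) - 29)*13 = (-4*(-2)² - 29)*13 = (-4*4 - 29)*13 = (-16 - 29)*13 = -45*13 = -585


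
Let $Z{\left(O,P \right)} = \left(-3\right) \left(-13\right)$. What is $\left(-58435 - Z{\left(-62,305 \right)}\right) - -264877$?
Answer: $206403$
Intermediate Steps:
$Z{\left(O,P \right)} = 39$
$\left(-58435 - Z{\left(-62,305 \right)}\right) - -264877 = \left(-58435 - 39\right) - -264877 = \left(-58435 - 39\right) + 264877 = -58474 + 264877 = 206403$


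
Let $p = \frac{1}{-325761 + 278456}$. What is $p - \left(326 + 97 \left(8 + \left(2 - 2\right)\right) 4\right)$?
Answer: $- \frac{162256151}{47305} \approx -3430.0$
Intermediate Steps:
$p = - \frac{1}{47305}$ ($p = \frac{1}{-47305} = - \frac{1}{47305} \approx -2.1139 \cdot 10^{-5}$)
$p - \left(326 + 97 \left(8 + \left(2 - 2\right)\right) 4\right) = - \frac{1}{47305} - \left(326 + 97 \left(8 + \left(2 - 2\right)\right) 4\right) = - \frac{1}{47305} - \left(326 + 97 \left(8 + 0\right) 4\right) = - \frac{1}{47305} - \left(326 + 97 \cdot 8 \cdot 4\right) = - \frac{1}{47305} - \left(326 + 97 \cdot 32\right) = - \frac{1}{47305} - \left(326 + 3104\right) = - \frac{1}{47305} - 3430 = - \frac{162256151}{47305}$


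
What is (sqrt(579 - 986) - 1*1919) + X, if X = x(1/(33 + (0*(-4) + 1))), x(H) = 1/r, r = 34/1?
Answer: -65245/34 + I*sqrt(407) ≈ -1919.0 + 20.174*I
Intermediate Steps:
r = 34 (r = 34*1 = 34)
x(H) = 1/34
X = 1/34 ≈ 0.029412
(sqrt(579 - 986) - 1*1919) + X = (sqrt(579 - 986) - 1*1919) + 1/34 = (sqrt(-407) - 1919) + 1/34 = (I*sqrt(407) - 1919) + 1/34 = (-1919 + I*sqrt(407)) + 1/34 = -65245/34 + I*sqrt(407)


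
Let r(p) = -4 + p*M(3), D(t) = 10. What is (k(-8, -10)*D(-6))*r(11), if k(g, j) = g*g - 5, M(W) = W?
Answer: 17110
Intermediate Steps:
k(g, j) = -5 + g² (k(g, j) = g² - 5 = -5 + g²)
r(p) = -4 + 3*p (r(p) = -4 + p*3 = -4 + 3*p)
(k(-8, -10)*D(-6))*r(11) = ((-5 + (-8)²)*10)*(-4 + 3*11) = ((-5 + 64)*10)*(-4 + 33) = (59*10)*29 = 590*29 = 17110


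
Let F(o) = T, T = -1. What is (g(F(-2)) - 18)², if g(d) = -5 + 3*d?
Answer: 676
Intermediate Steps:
F(o) = -1
(g(F(-2)) - 18)² = ((-5 + 3*(-1)) - 18)² = ((-5 - 3) - 18)² = (-8 - 18)² = (-26)² = 676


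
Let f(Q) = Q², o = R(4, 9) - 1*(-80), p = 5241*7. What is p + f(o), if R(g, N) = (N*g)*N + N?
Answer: 207256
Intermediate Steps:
R(g, N) = N + g*N² (R(g, N) = g*N² + N = N + g*N²)
p = 36687
o = 413 (o = 9*(1 + 9*4) - 1*(-80) = 9*(1 + 36) + 80 = 9*37 + 80 = 333 + 80 = 413)
p + f(o) = 36687 + 413² = 36687 + 170569 = 207256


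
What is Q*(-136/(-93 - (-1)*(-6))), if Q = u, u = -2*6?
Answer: -544/33 ≈ -16.485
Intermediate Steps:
u = -12
Q = -12
Q*(-136/(-93 - (-1)*(-6))) = -(-1632)/(-93 - (-1)*(-6)) = -(-1632)/(-93 - 1*6) = -(-1632)/(-93 - 6) = -(-1632)/(-99) = -(-1632)*(-1)/99 = -12*136/99 = -544/33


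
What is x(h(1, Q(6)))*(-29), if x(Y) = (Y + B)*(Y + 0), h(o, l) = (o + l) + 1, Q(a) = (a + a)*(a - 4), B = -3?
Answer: -17342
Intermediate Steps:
Q(a) = 2*a*(-4 + a) (Q(a) = (2*a)*(-4 + a) = 2*a*(-4 + a))
h(o, l) = 1 + l + o (h(o, l) = (l + o) + 1 = 1 + l + o)
x(Y) = Y*(-3 + Y) (x(Y) = (Y - 3)*(Y + 0) = (-3 + Y)*Y = Y*(-3 + Y))
x(h(1, Q(6)))*(-29) = ((1 + 2*6*(-4 + 6) + 1)*(-3 + (1 + 2*6*(-4 + 6) + 1)))*(-29) = ((1 + 2*6*2 + 1)*(-3 + (1 + 2*6*2 + 1)))*(-29) = ((1 + 24 + 1)*(-3 + (1 + 24 + 1)))*(-29) = (26*(-3 + 26))*(-29) = (26*23)*(-29) = 598*(-29) = -17342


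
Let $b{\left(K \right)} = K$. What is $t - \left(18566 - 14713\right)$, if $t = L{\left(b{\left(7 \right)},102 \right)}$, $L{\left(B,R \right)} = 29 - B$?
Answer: $-3831$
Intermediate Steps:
$t = 22$ ($t = 29 - 7 = 22$)
$t - \left(18566 - 14713\right) = 22 - \left(18566 - 14713\right) = 22 - 3853 = -3831$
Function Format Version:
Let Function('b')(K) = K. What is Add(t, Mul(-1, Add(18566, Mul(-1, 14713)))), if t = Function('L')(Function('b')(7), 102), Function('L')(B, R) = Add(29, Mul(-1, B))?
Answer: -3831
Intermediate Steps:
t = 22 (t = Add(29, Mul(-1, 7)) = Add(29, -7) = 22)
Add(t, Mul(-1, Add(18566, Mul(-1, 14713)))) = Add(22, Mul(-1, Add(18566, Mul(-1, 14713)))) = Add(22, Mul(-1, Add(18566, -14713))) = Add(22, Mul(-1, 3853)) = Add(22, -3853) = -3831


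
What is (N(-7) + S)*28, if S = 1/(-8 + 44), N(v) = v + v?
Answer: -3521/9 ≈ -391.22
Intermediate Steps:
N(v) = 2*v
S = 1/36 ≈ 0.027778
(N(-7) + S)*28 = (2*(-7) + 1/36)*28 = (-14 + 1/36)*28 = -503/36*28 = -3521/9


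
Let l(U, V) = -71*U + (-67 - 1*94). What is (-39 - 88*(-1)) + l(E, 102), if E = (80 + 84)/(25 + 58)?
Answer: -20940/83 ≈ -252.29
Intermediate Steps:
E = 164/83 ≈ 1.9759
l(U, V) = -161 - 71*U (l(U, V) = -71*U + (-67 - 94) = -71*U - 161 = -161 - 71*U)
(-39 - 88*(-1)) + l(E, 102) = (-39 - 88*(-1)) + (-161 - 71*164/83) = (-39 + 88) + (-161 - 11644/83) = 49 - 25007/83 = -20940/83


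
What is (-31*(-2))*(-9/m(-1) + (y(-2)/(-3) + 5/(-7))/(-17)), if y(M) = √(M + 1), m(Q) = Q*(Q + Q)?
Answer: -32891/119 + 62*I/51 ≈ -276.4 + 1.2157*I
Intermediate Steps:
m(Q) = 2*Q² (m(Q) = Q*(2*Q) = 2*Q²)
y(M) = √(1 + M)
(-31*(-2))*(-9/m(-1) + (y(-2)/(-3) + 5/(-7))/(-17)) = (-31*(-2))*(-9/(2*(-1)²) + (√(1 - 2)/(-3) + 5/(-7))/(-17)) = 62*(-9/(2*1) + (√(-1)*(-⅓) + 5*(-⅐))*(-1/17)) = 62*(-9/2 + (I*(-⅓) - 5/7)*(-1/17)) = 62*(-9*½ + (-I/3 - 5/7)*(-1/17)) = 62*(-9/2 + (-5/7 - I/3)*(-1/17)) = 62*(-9/2 + (5/119 + I/51)) = 62*(-1061/238 + I/51) = -32891/119 + 62*I/51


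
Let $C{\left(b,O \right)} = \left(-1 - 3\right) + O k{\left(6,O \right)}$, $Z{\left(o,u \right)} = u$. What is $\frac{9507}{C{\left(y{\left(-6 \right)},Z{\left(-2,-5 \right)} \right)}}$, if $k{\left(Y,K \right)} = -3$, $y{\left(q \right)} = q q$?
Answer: $\frac{9507}{11} \approx 864.27$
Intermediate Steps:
$y{\left(q \right)} = q^{2}$
$C{\left(b,O \right)} = -4 - 3 O$ ($C{\left(b,O \right)} = \left(-1 - 3\right) + O \left(-3\right) = \left(-1 - 3\right) - 3 O = -4 - 3 O$)
$\frac{9507}{C{\left(y{\left(-6 \right)},Z{\left(-2,-5 \right)} \right)}} = \frac{9507}{-4 - -15} = \frac{9507}{-4 + 15} = \frac{9507}{11}$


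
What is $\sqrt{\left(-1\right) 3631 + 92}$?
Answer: $i \sqrt{3539} \approx 59.49 i$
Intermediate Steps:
$\sqrt{\left(-1\right) 3631 + 92} = \sqrt{-3631 + 92} = \sqrt{-3539} = i \sqrt{3539}$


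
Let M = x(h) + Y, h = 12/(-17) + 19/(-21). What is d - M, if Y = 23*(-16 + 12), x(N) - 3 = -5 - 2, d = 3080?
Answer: 3176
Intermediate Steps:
h = -575/357 (h = 12*(-1/17) + 19*(-1/21) = -12/17 - 19/21 = -575/357 ≈ -1.6106)
x(N) = -4 (x(N) = 3 + (-5 - 2) = 3 - 7 = -4)
Y = -92 (Y = 23*(-4) = -92)
M = -96 (M = -4 - 92 = -96)
d - M = 3080 - 1*(-96) = 3080 + 96 = 3176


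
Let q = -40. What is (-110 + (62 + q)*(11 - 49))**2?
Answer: 894916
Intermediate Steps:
(-110 + (62 + q)*(11 - 49))**2 = (-110 + (62 - 40)*(11 - 49))**2 = (-110 + 22*(-38))**2 = (-110 - 836)**2 = (-946)**2 = 894916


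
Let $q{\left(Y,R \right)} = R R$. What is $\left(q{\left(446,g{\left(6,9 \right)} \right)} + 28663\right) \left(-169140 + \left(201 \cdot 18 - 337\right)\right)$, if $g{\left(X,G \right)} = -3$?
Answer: $-4755509248$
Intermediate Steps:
$q{\left(Y,R \right)} = R^{2}$
$\left(q{\left(446,g{\left(6,9 \right)} \right)} + 28663\right) \left(-169140 + \left(201 \cdot 18 - 337\right)\right) = \left(\left(-3\right)^{2} + 28663\right) \left(-169140 + \left(201 \cdot 18 - 337\right)\right) = \left(9 + 28663\right) \left(-169140 + \left(3618 - 337\right)\right) = 28672 \left(-169140 + 3281\right) = 28672 \left(-165859\right) = -4755509248$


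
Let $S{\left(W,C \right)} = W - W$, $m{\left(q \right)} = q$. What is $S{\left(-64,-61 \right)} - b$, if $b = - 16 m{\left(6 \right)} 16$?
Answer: $1536$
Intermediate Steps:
$S{\left(W,C \right)} = 0$
$b = -1536$ ($b = \left(-16\right) 6 \cdot 16 = \left(-96\right) 16 = -1536$)
$S{\left(-64,-61 \right)} - b = 0 - -1536 = 0 + 1536 = 1536$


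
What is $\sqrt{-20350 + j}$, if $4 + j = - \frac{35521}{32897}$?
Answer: $\frac{i \sqrt{22028523977923}}{32897} \approx 142.67 i$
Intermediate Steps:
$j = - \frac{167109}{32897}$ ($j = -4 - \frac{35521}{32897} = - \frac{167109}{32897} \approx -5.0798$)
$\sqrt{-20350 + j} = \sqrt{-20350 - \frac{167109}{32897}} = \sqrt{- \frac{669621059}{32897}} = \frac{i \sqrt{22028523977923}}{32897}$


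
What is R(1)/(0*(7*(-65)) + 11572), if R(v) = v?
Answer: 1/11572 ≈ 8.6415e-5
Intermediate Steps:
R(1)/(0*(7*(-65)) + 11572) = 1/(0*(7*(-65)) + 11572) = 1/(0*(-455) + 11572) = 1/(0 + 11572) = 1/11572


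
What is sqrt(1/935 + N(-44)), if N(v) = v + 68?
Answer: sqrt(20982335)/935 ≈ 4.8991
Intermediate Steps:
N(v) = 68 + v
sqrt(1/935 + N(-44)) = sqrt(1/935 + (68 - 44)) = sqrt(1/935 + 24) = sqrt(22441/935) = sqrt(20982335)/935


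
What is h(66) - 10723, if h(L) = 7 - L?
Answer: -10782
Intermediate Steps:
h(66) - 10723 = (7 - 1*66) - 10723 = (7 - 66) - 10723 = -59 - 10723 = -10782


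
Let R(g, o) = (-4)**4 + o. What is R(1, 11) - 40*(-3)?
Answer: 387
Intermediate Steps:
R(g, o) = 256 + o
R(1, 11) - 40*(-3) = (256 + 11) - 40*(-3) = 267 - 1*(-120) = 267 + 120 = 387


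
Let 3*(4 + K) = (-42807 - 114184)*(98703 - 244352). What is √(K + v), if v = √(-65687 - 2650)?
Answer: √(68596746441 + 27*I*√7593)/3 ≈ 87303.0 + 0.0014972*I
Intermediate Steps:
v = 3*I*√7593 (v = √(-68337) = 3*I*√7593 ≈ 261.41*I)
K = 22865582147/3 (K = -4 + ((-42807 - 114184)*(98703 - 244352))/3 = -4 + (-156991*(-145649))/3 = -4 + (⅓)*22865582159 = -4 + 22865582159/3 = 22865582147/3 ≈ 7.6219e+9)
√(K + v) = √(22865582147/3 + 3*I*√7593)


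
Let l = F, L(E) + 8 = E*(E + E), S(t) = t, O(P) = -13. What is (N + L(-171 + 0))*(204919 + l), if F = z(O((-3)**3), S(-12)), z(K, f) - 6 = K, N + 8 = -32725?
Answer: 5274639792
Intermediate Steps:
N = -32733 (N = -8 - 32725 = -32733)
z(K, f) = 6 + K
F = -7 (F = 6 - 13 = -7)
L(E) = -8 + 2*E**2 (L(E) = -8 + E*(E + E) = -8 + E*(2*E) = -8 + 2*E**2)
l = -7
(N + L(-171 + 0))*(204919 + l) = (-32733 + (-8 + 2*(-171 + 0)**2))*(204919 - 7) = (-32733 + (-8 + 2*(-171)**2))*204912 = (-32733 + (-8 + 2*29241))*204912 = (-32733 + (-8 + 58482))*204912 = (-32733 + 58474)*204912 = 25741*204912 = 5274639792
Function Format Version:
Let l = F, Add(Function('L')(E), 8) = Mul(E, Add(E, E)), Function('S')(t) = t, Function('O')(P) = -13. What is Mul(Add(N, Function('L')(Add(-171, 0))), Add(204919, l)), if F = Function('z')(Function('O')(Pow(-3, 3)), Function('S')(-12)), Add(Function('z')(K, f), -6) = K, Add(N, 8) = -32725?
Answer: 5274639792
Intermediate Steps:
N = -32733 (N = Add(-8, -32725) = -32733)
Function('z')(K, f) = Add(6, K)
F = -7 (F = Add(6, -13) = -7)
Function('L')(E) = Add(-8, Mul(2, Pow(E, 2))) (Function('L')(E) = Add(-8, Mul(E, Add(E, E))) = Add(-8, Mul(E, Mul(2, E))) = Add(-8, Mul(2, Pow(E, 2))))
l = -7
Mul(Add(N, Function('L')(Add(-171, 0))), Add(204919, l)) = Mul(Add(-32733, Add(-8, Mul(2, Pow(Add(-171, 0), 2)))), Add(204919, -7)) = Mul(Add(-32733, Add(-8, Mul(2, Pow(-171, 2)))), 204912) = Mul(Add(-32733, Add(-8, Mul(2, 29241))), 204912) = Mul(Add(-32733, Add(-8, 58482)), 204912) = Mul(Add(-32733, 58474), 204912) = Mul(25741, 204912) = 5274639792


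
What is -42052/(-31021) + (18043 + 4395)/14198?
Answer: 646551747/220218079 ≈ 2.9360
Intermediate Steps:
-42052/(-31021) + (18043 + 4395)/14198 = -42052*(-1/31021) + 22438*(1/14198) = 42052/31021 + 11219/7099 = 646551747/220218079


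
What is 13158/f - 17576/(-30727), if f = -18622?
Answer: -38502797/286099097 ≈ -0.13458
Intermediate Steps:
13158/f - 17576/(-30727) = 13158/(-18622) - 17576/(-30727) = 13158*(-1/18622) - 17576*(-1/30727) = -6579/9311 + 17576/30727 = -38502797/286099097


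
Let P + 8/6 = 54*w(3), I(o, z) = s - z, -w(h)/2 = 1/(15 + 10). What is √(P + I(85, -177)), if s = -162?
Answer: √2103/15 ≈ 3.0572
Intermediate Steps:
w(h) = -2/25 (w(h) = -2/(15 + 10) = -2/25)
I(o, z) = -162 - z
P = -424/75 (P = -4/3 + 54*(-2/25) = -4/3 - 108/25 = -424/75 ≈ -5.6533)
√(P + I(85, -177)) = √(-424/75 + (-162 - 1*(-177))) = √(-424/75 + (-162 + 177)) = √(-424/75 + 15) = √(701/75) = √2103/15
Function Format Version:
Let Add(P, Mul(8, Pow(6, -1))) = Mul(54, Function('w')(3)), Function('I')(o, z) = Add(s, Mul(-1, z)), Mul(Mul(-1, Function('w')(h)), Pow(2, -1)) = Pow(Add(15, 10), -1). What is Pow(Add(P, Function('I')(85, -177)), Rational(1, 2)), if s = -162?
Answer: Mul(Rational(1, 15), Pow(2103, Rational(1, 2))) ≈ 3.0572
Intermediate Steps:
Function('w')(h) = Rational(-2, 25) (Function('w')(h) = Mul(-2, Pow(Add(15, 10), -1)) = Mul(-2, Pow(25, -1)) = Mul(-2, Rational(1, 25)) = Rational(-2, 25))
Function('I')(o, z) = Add(-162, Mul(-1, z))
P = Rational(-424, 75) (P = Add(Rational(-4, 3), Mul(54, Rational(-2, 25))) = Add(Rational(-4, 3), Rational(-108, 25)) = Rational(-424, 75) ≈ -5.6533)
Pow(Add(P, Function('I')(85, -177)), Rational(1, 2)) = Pow(Add(Rational(-424, 75), Add(-162, Mul(-1, -177))), Rational(1, 2)) = Pow(Add(Rational(-424, 75), Add(-162, 177)), Rational(1, 2)) = Pow(Add(Rational(-424, 75), 15), Rational(1, 2)) = Pow(Rational(701, 75), Rational(1, 2)) = Mul(Rational(1, 15), Pow(2103, Rational(1, 2)))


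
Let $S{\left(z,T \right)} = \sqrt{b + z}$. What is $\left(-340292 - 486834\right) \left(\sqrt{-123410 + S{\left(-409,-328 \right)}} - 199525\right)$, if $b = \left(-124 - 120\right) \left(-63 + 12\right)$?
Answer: $165032315150 - 827126 \sqrt{-123410 + \sqrt{12035}} \approx 1.6503 \cdot 10^{11} - 2.9044 \cdot 10^{8} i$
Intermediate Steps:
$b = 12444$ ($b = \left(-244\right) \left(-51\right) = 12444$)
$S{\left(z,T \right)} = \sqrt{12444 + z}$
$\left(-340292 - 486834\right) \left(\sqrt{-123410 + S{\left(-409,-328 \right)}} - 199525\right) = \left(-340292 - 486834\right) \left(\sqrt{-123410 + \sqrt{12444 - 409}} - 199525\right) = - 827126 \left(\sqrt{-123410 + \sqrt{12035}} - 199525\right) = - 827126 \left(-199525 + \sqrt{-123410 + \sqrt{12035}}\right) = 165032315150 - 827126 \sqrt{-123410 + \sqrt{12035}}$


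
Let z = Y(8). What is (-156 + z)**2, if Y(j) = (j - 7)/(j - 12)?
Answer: 390625/16 ≈ 24414.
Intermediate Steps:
Y(j) = (-7 + j)/(-12 + j)
z = -1/4 (z = (-7 + 8)/(-12 + 8) = 1/(-4) = -1/4*1 = -1/4 ≈ -0.25000)
(-156 + z)**2 = (-156 - 1/4)**2 = (-625/4)**2 = 390625/16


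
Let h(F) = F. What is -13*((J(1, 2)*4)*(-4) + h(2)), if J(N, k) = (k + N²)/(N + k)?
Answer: 182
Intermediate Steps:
J(N, k) = (k + N²)/(N + k)
-13*((J(1, 2)*4)*(-4) + h(2)) = -13*((((2 + 1²)/(1 + 2))*4)*(-4) + 2) = -13*((((2 + 1)/3)*4)*(-4) + 2) = -13*((((⅓)*3)*4)*(-4) + 2) = -13*((1*4)*(-4) + 2) = -13*(4*(-4) + 2) = -13*(-16 + 2) = -13*(-14) = 182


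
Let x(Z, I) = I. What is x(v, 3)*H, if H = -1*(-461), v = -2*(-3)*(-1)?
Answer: 1383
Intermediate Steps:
v = -6 (v = 6*(-1) = -6)
H = 461
x(v, 3)*H = 3*461 = 1383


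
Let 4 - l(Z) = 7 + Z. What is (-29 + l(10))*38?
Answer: -1596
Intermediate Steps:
l(Z) = -3 - Z (l(Z) = 4 - (7 + Z) = 4 + (-7 - Z) = -3 - Z)
(-29 + l(10))*38 = (-29 + (-3 - 1*10))*38 = (-29 + (-3 - 10))*38 = (-29 - 13)*38 = -42*38 = -1596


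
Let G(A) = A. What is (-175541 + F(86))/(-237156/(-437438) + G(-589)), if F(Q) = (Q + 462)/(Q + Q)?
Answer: 1650918570594/5534397259 ≈ 298.30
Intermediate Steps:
F(Q) = (462 + Q)/(2*Q) (F(Q) = (462 + Q)/((2*Q)) = (462 + Q)*(1/(2*Q)) = (462 + Q)/(2*Q))
(-175541 + F(86))/(-237156/(-437438) + G(-589)) = (-175541 + (½)*(462 + 86)/86)/(-237156/(-437438) - 589) = (-175541 + (½)*(1/86)*548)/(-237156*(-1/437438) - 589) = (-175541 + 137/43)/(118578/218719 - 589) = -7548126/(43*(-128706913/218719)) = -7548126/43*(-218719/128706913) = 1650918570594/5534397259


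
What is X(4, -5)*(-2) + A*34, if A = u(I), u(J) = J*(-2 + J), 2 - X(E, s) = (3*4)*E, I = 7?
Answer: 1282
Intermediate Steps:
X(E, s) = 2 - 12*E (X(E, s) = 2 - 3*4*E = 2 - 12*E)
A = 35 (A = 7*(-2 + 7) = 7*5 = 35)
X(4, -5)*(-2) + A*34 = (2 - 12*4)*(-2) + 35*34 = (2 - 48)*(-2) + 1190 = -46*(-2) + 1190 = 92 + 1190 = 1282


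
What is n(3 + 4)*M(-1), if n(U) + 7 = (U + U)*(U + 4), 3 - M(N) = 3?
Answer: 0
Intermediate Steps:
M(N) = 0 (M(N) = 3 - 1*3 = 3 - 3 = 0)
n(U) = -7 + 2*U*(4 + U) (n(U) = -7 + (U + U)*(U + 4) = -7 + (2*U)*(4 + U) = -7 + 2*U*(4 + U))
n(3 + 4)*M(-1) = (-7 + 2*(3 + 4)² + 8*(3 + 4))*0 = (-7 + 2*7² + 8*7)*0 = (-7 + 2*49 + 56)*0 = (-7 + 98 + 56)*0 = 147*0 = 0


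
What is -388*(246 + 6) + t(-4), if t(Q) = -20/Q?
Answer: -97771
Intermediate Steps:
-388*(246 + 6) + t(-4) = -388*(246 + 6) - 20/(-4) = -388*252 - 20*(-1/4) = -97776 + 5 = -97771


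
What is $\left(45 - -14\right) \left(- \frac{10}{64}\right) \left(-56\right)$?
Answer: $\frac{2065}{4} \approx 516.25$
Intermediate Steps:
$\left(45 - -14\right) \left(- \frac{10}{64}\right) \left(-56\right) = \left(45 + 14\right) \left(\left(-10\right) \frac{1}{64}\right) \left(-56\right) = 59 \left(- \frac{5}{32}\right) \left(-56\right) = \left(- \frac{295}{32}\right) \left(-56\right) = \frac{2065}{4}$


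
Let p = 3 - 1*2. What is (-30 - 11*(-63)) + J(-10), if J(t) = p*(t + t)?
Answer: 643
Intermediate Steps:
p = 1 (p = 3 - 2 = 1)
J(t) = 2*t (J(t) = 1*(t + t) = 1*(2*t) = 2*t)
(-30 - 11*(-63)) + J(-10) = (-30 - 11*(-63)) + 2*(-10) = (-30 + 693) - 20 = 663 - 20 = 643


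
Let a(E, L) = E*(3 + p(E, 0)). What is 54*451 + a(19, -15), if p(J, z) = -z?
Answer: 24411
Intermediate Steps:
a(E, L) = 3*E (a(E, L) = E*(3 - 1*0) = E*(3 + 0) = E*3 = 3*E)
54*451 + a(19, -15) = 54*451 + 3*19 = 24354 + 57 = 24411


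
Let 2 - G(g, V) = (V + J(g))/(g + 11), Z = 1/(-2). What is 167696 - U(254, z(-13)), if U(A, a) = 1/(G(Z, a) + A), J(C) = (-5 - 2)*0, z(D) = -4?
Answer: 902875243/5384 ≈ 1.6770e+5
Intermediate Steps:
Z = -½ ≈ -0.50000
J(C) = 0 (J(C) = -7*0 = 0)
G(g, V) = 2 - V/(11 + g) (G(g, V) = 2 - (V + 0)/(g + 11) = 2 - V/(11 + g))
U(A, a) = 1/(2 + A - 2*a/21) (U(A, a) = 1/((22 - a + 2*(-½))/(11 - ½) + A) = 1/((22 - a - 1)/(21/2) + A) = 1/(2*(21 - a)/21 + A) = 1/((2 - 2*a/21) + A) = 1/(2 + A - 2*a/21))
167696 - U(254, z(-13)) = 167696 - 21/(42 - 2*(-4) + 21*254) = 167696 - 21/(42 + 8 + 5334) = 167696 - 21/5384 = 902875243/5384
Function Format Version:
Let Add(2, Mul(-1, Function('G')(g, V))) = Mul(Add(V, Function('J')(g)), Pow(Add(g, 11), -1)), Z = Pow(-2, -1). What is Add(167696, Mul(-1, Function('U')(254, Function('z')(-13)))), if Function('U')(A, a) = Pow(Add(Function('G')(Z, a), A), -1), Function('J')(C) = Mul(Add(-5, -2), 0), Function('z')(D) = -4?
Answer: Rational(902875243, 5384) ≈ 1.6770e+5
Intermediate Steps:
Z = Rational(-1, 2) ≈ -0.50000
Function('J')(C) = 0 (Function('J')(C) = Mul(-7, 0) = 0)
Function('G')(g, V) = Add(2, Mul(-1, V, Pow(Add(11, g), -1))) (Function('G')(g, V) = Add(2, Mul(-1, Mul(Add(V, 0), Pow(Add(g, 11), -1)))) = Add(2, Mul(-1, Mul(V, Pow(Add(11, g), -1)))) = Add(2, Mul(-1, V, Pow(Add(11, g), -1))))
Function('U')(A, a) = Pow(Add(2, A, Mul(Rational(-2, 21), a)), -1) (Function('U')(A, a) = Pow(Add(Mul(Pow(Add(11, Rational(-1, 2)), -1), Add(22, Mul(-1, a), Mul(2, Rational(-1, 2)))), A), -1) = Pow(Add(Mul(Pow(Rational(21, 2), -1), Add(22, Mul(-1, a), -1)), A), -1) = Pow(Add(Mul(Rational(2, 21), Add(21, Mul(-1, a))), A), -1) = Pow(Add(Add(2, Mul(Rational(-2, 21), a)), A), -1) = Pow(Add(2, A, Mul(Rational(-2, 21), a)), -1))
Add(167696, Mul(-1, Function('U')(254, Function('z')(-13)))) = Add(167696, Mul(-1, Mul(21, Pow(Add(42, Mul(-2, -4), Mul(21, 254)), -1)))) = Add(167696, Mul(-1, Mul(21, Pow(Add(42, 8, 5334), -1)))) = Add(167696, Mul(-1, Mul(21, Pow(5384, -1)))) = Add(167696, Mul(-1, Mul(21, Rational(1, 5384)))) = Add(167696, Mul(-1, Rational(21, 5384))) = Add(167696, Rational(-21, 5384)) = Rational(902875243, 5384)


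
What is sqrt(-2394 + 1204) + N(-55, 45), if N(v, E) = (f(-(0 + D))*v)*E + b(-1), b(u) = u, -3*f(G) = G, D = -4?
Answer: 3299 + I*sqrt(1190) ≈ 3299.0 + 34.496*I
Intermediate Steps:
f(G) = -G/3
N(v, E) = -1 - 4*E*v/3 (N(v, E) = ((-(-1)*(0 - 4)/3)*v)*E - 1 = ((-(-1)*(-4)/3)*v)*E - 1 = ((-1/3*4)*v)*E - 1 = (-4*v/3)*E - 1 = -4*E*v/3 - 1 = -1 - 4*E*v/3)
sqrt(-2394 + 1204) + N(-55, 45) = sqrt(-2394 + 1204) + (-1 - 4/3*45*(-55)) = sqrt(-1190) + (-1 + 3300) = I*sqrt(1190) + 3299 = 3299 + I*sqrt(1190)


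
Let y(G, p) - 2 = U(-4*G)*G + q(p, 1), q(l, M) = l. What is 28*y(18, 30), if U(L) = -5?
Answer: -1624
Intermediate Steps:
y(G, p) = 2 + p - 5*G (y(G, p) = 2 + (-5*G + p) = 2 + (p - 5*G) = 2 + p - 5*G)
28*y(18, 30) = 28*(2 + 30 - 5*18) = 28*(2 + 30 - 90) = 28*(-58) = -1624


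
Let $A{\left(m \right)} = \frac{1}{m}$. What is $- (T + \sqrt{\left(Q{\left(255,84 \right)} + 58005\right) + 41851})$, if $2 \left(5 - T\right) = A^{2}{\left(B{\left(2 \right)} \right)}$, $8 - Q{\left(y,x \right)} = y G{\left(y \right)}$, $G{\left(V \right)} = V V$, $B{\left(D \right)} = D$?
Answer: $- \frac{39}{8} - 3 i \sqrt{1831279} \approx -4.875 - 4059.7 i$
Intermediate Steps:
$G{\left(V \right)} = V^{2}$
$Q{\left(y,x \right)} = 8 - y^{3}$ ($Q{\left(y,x \right)} = 8 - y y^{2} = 8 - y^{3}$)
$T = \frac{39}{8}$ ($T = 5 - \frac{\left(\frac{1}{2}\right)^{2}}{2} = 5 - \frac{1}{2 \cdot 4} = 5 - \frac{1}{8} = \frac{39}{8} \approx 4.875$)
$- (T + \sqrt{\left(Q{\left(255,84 \right)} + 58005\right) + 41851}) = - (\frac{39}{8} + \sqrt{\left(\left(8 - 255^{3}\right) + 58005\right) + 41851}) = - (\frac{39}{8} + \sqrt{\left(\left(8 - 16581375\right) + 58005\right) + 41851}) = - (\frac{39}{8} + \sqrt{\left(-16581367 + 58005\right) + 41851}) = - (\frac{39}{8} + \sqrt{-16523362 + 41851}) = - (\frac{39}{8} + \sqrt{-16481511}) = - (\frac{39}{8} + 3 i \sqrt{1831279}) = - \frac{39}{8} - 3 i \sqrt{1831279}$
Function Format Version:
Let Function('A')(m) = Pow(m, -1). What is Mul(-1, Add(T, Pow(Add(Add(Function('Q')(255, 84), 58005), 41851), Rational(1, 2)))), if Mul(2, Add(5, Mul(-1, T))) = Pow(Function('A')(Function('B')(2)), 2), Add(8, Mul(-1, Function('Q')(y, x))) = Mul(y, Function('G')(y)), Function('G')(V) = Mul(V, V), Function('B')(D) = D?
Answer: Add(Rational(-39, 8), Mul(-3, I, Pow(1831279, Rational(1, 2)))) ≈ Add(-4.8750, Mul(-4059.7, I))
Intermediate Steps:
Function('G')(V) = Pow(V, 2)
Function('Q')(y, x) = Add(8, Mul(-1, Pow(y, 3))) (Function('Q')(y, x) = Add(8, Mul(-1, Mul(y, Pow(y, 2)))) = Add(8, Mul(-1, Pow(y, 3))))
T = Rational(39, 8) (T = Add(5, Mul(Rational(-1, 2), Pow(Pow(2, -1), 2))) = Add(5, Mul(Rational(-1, 2), Pow(Rational(1, 2), 2))) = Add(5, Mul(Rational(-1, 2), Rational(1, 4))) = Add(5, Rational(-1, 8)) = Rational(39, 8) ≈ 4.8750)
Mul(-1, Add(T, Pow(Add(Add(Function('Q')(255, 84), 58005), 41851), Rational(1, 2)))) = Mul(-1, Add(Rational(39, 8), Pow(Add(Add(Add(8, Mul(-1, Pow(255, 3))), 58005), 41851), Rational(1, 2)))) = Mul(-1, Add(Rational(39, 8), Pow(Add(Add(Add(8, Mul(-1, 16581375)), 58005), 41851), Rational(1, 2)))) = Mul(-1, Add(Rational(39, 8), Pow(Add(Add(Add(8, -16581375), 58005), 41851), Rational(1, 2)))) = Mul(-1, Add(Rational(39, 8), Pow(Add(Add(-16581367, 58005), 41851), Rational(1, 2)))) = Mul(-1, Add(Rational(39, 8), Pow(Add(-16523362, 41851), Rational(1, 2)))) = Mul(-1, Add(Rational(39, 8), Pow(-16481511, Rational(1, 2)))) = Mul(-1, Add(Rational(39, 8), Mul(3, I, Pow(1831279, Rational(1, 2))))) = Add(Rational(-39, 8), Mul(-3, I, Pow(1831279, Rational(1, 2))))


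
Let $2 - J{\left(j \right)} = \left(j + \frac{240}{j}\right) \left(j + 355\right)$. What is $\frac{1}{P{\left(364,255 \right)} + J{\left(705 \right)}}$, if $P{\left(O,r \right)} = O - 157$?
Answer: $- \frac{47}{35130237} \approx -1.3379 \cdot 10^{-6}$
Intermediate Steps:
$P{\left(O,r \right)} = -157 + O$
$J{\left(j \right)} = 2 - \left(355 + j\right) \left(j + \frac{240}{j}\right)$ ($J{\left(j \right)} = 2 - \left(j + \frac{240}{j}\right) \left(j + 355\right) = 2 - \left(j + \frac{240}{j}\right) \left(355 + j\right) = 2 - \left(355 + j\right) \left(j + \frac{240}{j}\right)$)
$\frac{1}{P{\left(364,255 \right)} + J{\left(705 \right)}} = \frac{1}{\left(-157 + 364\right) - \left(747538 + \frac{5680}{47}\right)} = \frac{1}{207 - \frac{35139966}{47}} = \frac{1}{- \frac{35130237}{47}} = - \frac{47}{35130237}$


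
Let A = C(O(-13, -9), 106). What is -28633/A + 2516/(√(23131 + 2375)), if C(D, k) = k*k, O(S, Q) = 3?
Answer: -28633/11236 + 1258*√2834/4251 ≈ 13.206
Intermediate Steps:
C(D, k) = k²
A = 11236 (A = 106² = 11236)
-28633/A + 2516/(√(23131 + 2375)) = -28633/11236 + 2516/(√(23131 + 2375)) = -28633*1/11236 + 2516/(√25506) = -28633/11236 + 2516/((3*√2834)) = -28633/11236 + 2516*(√2834/8502) = -28633/11236 + 1258*√2834/4251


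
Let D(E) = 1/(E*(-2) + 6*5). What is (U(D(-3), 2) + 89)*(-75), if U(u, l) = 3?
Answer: -6900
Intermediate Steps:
D(E) = 1/(30 - 2*E) (D(E) = 1/(-2*E + 30) = 1/(30 - 2*E))
(U(D(-3), 2) + 89)*(-75) = (3 + 89)*(-75) = 92*(-75) = -6900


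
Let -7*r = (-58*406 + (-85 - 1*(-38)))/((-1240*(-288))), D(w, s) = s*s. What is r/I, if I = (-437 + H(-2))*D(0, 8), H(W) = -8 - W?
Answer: -1573/4725030912 ≈ -3.3291e-7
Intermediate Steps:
D(w, s) = s**2
r = 1573/166656 (r = -(-58*406 + (-85 - 1*(-38)))/(7*((-1240*(-288)))) = -(-23548 + (-85 + 38))/(7*357120) = -(-23548 - 47)/(7*357120) = -(-23595)/(7*357120) = -1/7*(-1573/23808) = 1573/166656 ≈ 0.0094386)
I = -28352 (I = (-437 + (-8 - 1*(-2)))*8**2 = (-437 + (-8 + 2))*64 = (-437 - 6)*64 = -443*64 = -28352)
r/I = (1573/166656)/(-28352) = (1573/166656)*(-1/28352) = -1573/4725030912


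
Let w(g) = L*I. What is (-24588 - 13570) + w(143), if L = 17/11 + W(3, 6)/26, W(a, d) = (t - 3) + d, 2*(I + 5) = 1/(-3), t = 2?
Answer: -65494535/1716 ≈ -38167.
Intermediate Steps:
I = -31/6 (I = -5 + (1/2)/(-3) = -5 + (1/2)*(-1/3) = -5 - 1/6 = -31/6 ≈ -5.1667)
W(a, d) = -1 + d (W(a, d) = (2 - 3) + d = -1 + d)
L = 497/286 (L = 17/11 + (-1 + 6)/26 = 17*(1/11) + 5*(1/26) = 17/11 + 5/26 = 497/286 ≈ 1.7378)
w(g) = -15407/1716 (w(g) = (497/286)*(-31/6) = -15407/1716)
(-24588 - 13570) + w(143) = (-24588 - 13570) - 15407/1716 = -38158 - 15407/1716 = -65494535/1716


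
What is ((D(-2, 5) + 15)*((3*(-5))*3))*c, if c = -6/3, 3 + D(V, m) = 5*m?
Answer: 3330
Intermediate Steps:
D(V, m) = -3 + 5*m
c = -2 (c = -6*⅓ = -2)
((D(-2, 5) + 15)*((3*(-5))*3))*c = (((-3 + 5*5) + 15)*((3*(-5))*3))*(-2) = (((-3 + 25) + 15)*(-15*3))*(-2) = ((22 + 15)*(-45))*(-2) = (37*(-45))*(-2) = -1665*(-2) = 3330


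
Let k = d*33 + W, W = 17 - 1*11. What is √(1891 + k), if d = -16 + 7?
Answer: 40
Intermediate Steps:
W = 6 (W = 17 - 11 = 6)
d = -9
k = -291 (k = -9*33 + 6 = -297 + 6 = -291)
√(1891 + k) = √(1891 - 291) = √1600 = 40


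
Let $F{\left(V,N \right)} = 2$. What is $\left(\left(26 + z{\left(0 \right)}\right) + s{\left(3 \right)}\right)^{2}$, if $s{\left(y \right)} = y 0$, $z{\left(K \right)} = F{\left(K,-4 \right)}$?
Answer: $784$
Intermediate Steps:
$z{\left(K \right)} = 2$
$s{\left(y \right)} = 0$
$\left(\left(26 + z{\left(0 \right)}\right) + s{\left(3 \right)}\right)^{2} = \left(\left(26 + 2\right) + 0\right)^{2} = \left(28 + 0\right)^{2} = 28^{2} = 784$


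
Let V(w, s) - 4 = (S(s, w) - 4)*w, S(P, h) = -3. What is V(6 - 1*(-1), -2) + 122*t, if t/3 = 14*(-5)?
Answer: -25665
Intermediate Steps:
V(w, s) = 4 - 7*w (V(w, s) = 4 + (-3 - 4)*w = 4 - 7*w)
t = -210 (t = 3*(14*(-5)) = 3*(-70) = -210)
V(6 - 1*(-1), -2) + 122*t = (4 - 7*(6 - 1*(-1))) + 122*(-210) = (4 - 7*(6 + 1)) - 25620 = (4 - 7*7) - 25620 = (4 - 49) - 25620 = -45 - 25620 = -25665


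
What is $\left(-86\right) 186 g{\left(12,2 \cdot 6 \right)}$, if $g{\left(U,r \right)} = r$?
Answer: $-191952$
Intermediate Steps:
$\left(-86\right) 186 g{\left(12,2 \cdot 6 \right)} = \left(-86\right) 186 \cdot 2 \cdot 6 = \left(-15996\right) 12 = -191952$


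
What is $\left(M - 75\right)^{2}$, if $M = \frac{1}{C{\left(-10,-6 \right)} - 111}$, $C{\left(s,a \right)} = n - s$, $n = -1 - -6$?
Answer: $\frac{51854401}{9216} \approx 5626.6$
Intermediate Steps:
$n = 5$ ($n = -1 + 6 = 5$)
$C{\left(s,a \right)} = 5 - s$
$M = - \frac{1}{96}$ ($M = \frac{1}{\left(5 - -10\right) - 111} = \frac{1}{\left(5 + 10\right) - 111} = \frac{1}{15 - 111} = \frac{1}{-96} = - \frac{1}{96} \approx -0.010417$)
$\left(M - 75\right)^{2} = \left(- \frac{1}{96} - 75\right)^{2} = \left(- \frac{7201}{96}\right)^{2} = \frac{51854401}{9216}$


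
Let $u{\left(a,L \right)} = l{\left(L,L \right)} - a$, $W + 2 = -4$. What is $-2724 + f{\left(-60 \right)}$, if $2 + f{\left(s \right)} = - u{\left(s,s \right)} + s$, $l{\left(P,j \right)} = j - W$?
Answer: $-2792$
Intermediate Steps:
$W = -6$ ($W = -2 - 4 = -6$)
$l{\left(P,j \right)} = 6 + j$ ($l{\left(P,j \right)} = j - -6 = j + 6 = 6 + j$)
$u{\left(a,L \right)} = 6 + L - a$ ($u{\left(a,L \right)} = \left(6 + L\right) - a = 6 + L - a$)
$f{\left(s \right)} = -8 + s$ ($f{\left(s \right)} = -2 + \left(- (6 + s - s) + s\right) = -2 + \left(\left(-1\right) 6 + s\right) = -2 + \left(-6 + s\right) = -8 + s$)
$-2724 + f{\left(-60 \right)} = -2724 - 68 = -2792$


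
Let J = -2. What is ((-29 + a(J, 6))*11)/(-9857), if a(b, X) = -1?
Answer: 330/9857 ≈ 0.033479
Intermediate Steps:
((-29 + a(J, 6))*11)/(-9857) = ((-29 - 1)*11)/(-9857) = -30*11*(-1/9857) = -330*(-1/9857) = 330/9857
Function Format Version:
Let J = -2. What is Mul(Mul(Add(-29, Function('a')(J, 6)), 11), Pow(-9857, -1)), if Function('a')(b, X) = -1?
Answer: Rational(330, 9857) ≈ 0.033479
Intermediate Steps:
Mul(Mul(Add(-29, Function('a')(J, 6)), 11), Pow(-9857, -1)) = Mul(Mul(Add(-29, -1), 11), Pow(-9857, -1)) = Mul(Mul(-30, 11), Rational(-1, 9857)) = Mul(-330, Rational(-1, 9857)) = Rational(330, 9857)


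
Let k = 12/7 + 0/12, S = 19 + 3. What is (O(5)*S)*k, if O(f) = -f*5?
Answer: -6600/7 ≈ -942.86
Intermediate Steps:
O(f) = -5*f
S = 22
k = 12/7 (k = 12*(⅐) + 0*(1/12) = 12/7 + 0 = 12/7 ≈ 1.7143)
(O(5)*S)*k = (-5*5*22)*(12/7) = -25*22*(12/7) = -550*12/7 = -6600/7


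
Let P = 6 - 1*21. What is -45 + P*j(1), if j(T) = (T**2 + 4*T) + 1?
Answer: -135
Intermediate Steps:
P = -15 (P = 6 - 21 = -15)
j(T) = 1 + T**2 + 4*T
-45 + P*j(1) = -45 - 15*(1 + 1**2 + 4*1) = -45 - 15*(1 + 1 + 4) = -45 - 15*6 = -45 - 90 = -135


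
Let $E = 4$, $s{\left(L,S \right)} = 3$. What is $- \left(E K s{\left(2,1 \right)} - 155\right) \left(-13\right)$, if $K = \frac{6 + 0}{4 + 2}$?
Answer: $-1859$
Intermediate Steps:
$K = 1$ ($K = \frac{6}{6} = 6 \cdot \frac{1}{6} = 1$)
$- \left(E K s{\left(2,1 \right)} - 155\right) \left(-13\right) = - \left(4 \cdot 1 \cdot 3 - 155\right) \left(-13\right) = - \left(4 \cdot 3 - 155\right) \left(-13\right) = - \left(12 - 155\right) \left(-13\right) = - \left(-143\right) \left(-13\right) = \left(-1\right) 1859 = -1859$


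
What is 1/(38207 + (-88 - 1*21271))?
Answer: 1/16848 ≈ 5.9354e-5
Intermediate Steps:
1/(38207 + (-88 - 1*21271)) = 1/(38207 + (-88 - 21271)) = 1/(38207 - 21359) = 1/16848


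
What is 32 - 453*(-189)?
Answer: 85649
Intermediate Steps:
32 - 453*(-189) = 32 + 85617 = 85649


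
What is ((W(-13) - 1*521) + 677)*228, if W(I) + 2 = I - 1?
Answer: 31920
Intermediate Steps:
W(I) = -3 + I (W(I) = -2 + (I - 1) = -2 + (-1 + I) = -3 + I)
((W(-13) - 1*521) + 677)*228 = (((-3 - 13) - 1*521) + 677)*228 = ((-16 - 521) + 677)*228 = (-537 + 677)*228 = 140*228 = 31920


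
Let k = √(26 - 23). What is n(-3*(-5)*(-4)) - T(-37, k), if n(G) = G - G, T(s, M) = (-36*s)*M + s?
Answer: 37 - 1332*√3 ≈ -2270.1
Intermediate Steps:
k = √3 ≈ 1.7320
T(s, M) = s - 36*M*s (T(s, M) = -36*M*s + s = s - 36*M*s)
n(G) = 0
n(-3*(-5)*(-4)) - T(-37, k) = 0 - (-37)*(1 - 36*√3) = 0 - (-37 + 1332*√3) = 0 + (37 - 1332*√3) = 37 - 1332*√3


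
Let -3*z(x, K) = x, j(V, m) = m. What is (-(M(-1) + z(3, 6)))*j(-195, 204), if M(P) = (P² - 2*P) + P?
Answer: -204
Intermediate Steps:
z(x, K) = -x/3
M(P) = P² - P
(-(M(-1) + z(3, 6)))*j(-195, 204) = -(-(-1 - 1) - ⅓*3)*204 = -(-1*(-2) - 1)*204 = -(2 - 1)*204 = -1*1*204 = -1*204 = -204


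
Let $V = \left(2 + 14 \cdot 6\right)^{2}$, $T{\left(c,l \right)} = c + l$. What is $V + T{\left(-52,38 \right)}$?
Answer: $7382$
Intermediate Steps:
$V = 7396$ ($V = \left(2 + 84\right)^{2} = 86^{2} = 7396$)
$V + T{\left(-52,38 \right)} = 7396 + \left(-52 + 38\right) = 7396 - 14 = 7382$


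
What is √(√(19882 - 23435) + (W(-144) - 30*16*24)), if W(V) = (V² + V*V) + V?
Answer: √(29808 + I*√3553) ≈ 172.65 + 0.173*I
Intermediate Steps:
W(V) = V + 2*V² (W(V) = (V² + V²) + V = 2*V² + V = V + 2*V²)
√(√(19882 - 23435) + (W(-144) - 30*16*24)) = √(√(19882 - 23435) + (-144*(1 + 2*(-144)) - 30*16*24)) = √(√(-3553) + (-144*(1 - 288) - 480*24)) = √(I*√3553 + (-144*(-287) - 1*11520)) = √(I*√3553 + (41328 - 11520)) = √(I*√3553 + 29808) = √(29808 + I*√3553)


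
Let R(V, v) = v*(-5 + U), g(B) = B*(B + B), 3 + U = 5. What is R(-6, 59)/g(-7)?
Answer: -177/98 ≈ -1.8061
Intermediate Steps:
U = 2 (U = -3 + 5 = 2)
g(B) = 2*B² (g(B) = B*(2*B) = 2*B²)
R(V, v) = -3*v (R(V, v) = v*(-5 + 2) = v*(-3) = -3*v)
R(-6, 59)/g(-7) = (-3*59)/((2*(-7)²)) = -177/(2*49) = -177/98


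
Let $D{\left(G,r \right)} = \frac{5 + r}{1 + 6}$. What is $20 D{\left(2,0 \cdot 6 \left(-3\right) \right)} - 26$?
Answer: $- \frac{82}{7} \approx -11.714$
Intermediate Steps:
$D{\left(G,r \right)} = \frac{5}{7} + \frac{r}{7}$ ($D{\left(G,r \right)} = \frac{5 + r}{7} = \left(5 + r\right) \frac{1}{7} = \frac{5}{7} + \frac{r}{7}$)
$20 D{\left(2,0 \cdot 6 \left(-3\right) \right)} - 26 = 20 \left(\frac{5}{7} + \frac{0 \cdot 6 \left(-3\right)}{7}\right) - 26 = 20 \left(\frac{5}{7} + \frac{0 \left(-3\right)}{7}\right) - 26 = 20 \left(\frac{5}{7} + \frac{1}{7} \cdot 0\right) - 26 = 20 \left(\frac{5}{7} + 0\right) - 26 = 20 \cdot \frac{5}{7} - 26 = \frac{100}{7} - 26 = - \frac{82}{7}$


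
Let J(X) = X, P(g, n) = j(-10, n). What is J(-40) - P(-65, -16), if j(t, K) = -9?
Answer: -31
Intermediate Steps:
P(g, n) = -9
J(-40) - P(-65, -16) = -40 - 1*(-9) = -40 + 9 = -31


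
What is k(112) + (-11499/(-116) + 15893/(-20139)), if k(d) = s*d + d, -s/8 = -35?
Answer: 73752229301/2336124 ≈ 31570.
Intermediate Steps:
s = 280 (s = -8*(-35) = 280)
k(d) = 281*d (k(d) = 280*d + d = 281*d)
k(112) + (-11499/(-116) + 15893/(-20139)) = 281*112 + (-11499/(-116) + 15893/(-20139)) = 31472 + (-11499*(-1/116) + 15893*(-1/20139)) = 31472 + (11499/116 - 15893/20139) = 31472 + 229734773/2336124 = 73752229301/2336124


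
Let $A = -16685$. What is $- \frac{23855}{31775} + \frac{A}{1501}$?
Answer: $- \frac{113194446}{9538855} \approx -11.867$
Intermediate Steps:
$- \frac{23855}{31775} + \frac{A}{1501} = - \frac{23855}{31775} - \frac{16685}{1501} = \left(-23855\right) \frac{1}{31775} - \frac{16685}{1501} = - \frac{4771}{6355} - \frac{16685}{1501} = - \frac{113194446}{9538855}$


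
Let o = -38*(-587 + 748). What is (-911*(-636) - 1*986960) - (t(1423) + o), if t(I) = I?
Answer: -402869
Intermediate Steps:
o = -6118 (o = -38*161 = -6118)
(-911*(-636) - 1*986960) - (t(1423) + o) = (-911*(-636) - 1*986960) - (1423 - 6118) = (579396 - 986960) - 1*(-4695) = -407564 + 4695 = -402869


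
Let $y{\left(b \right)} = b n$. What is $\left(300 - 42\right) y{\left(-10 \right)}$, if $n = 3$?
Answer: $-7740$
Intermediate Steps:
$y{\left(b \right)} = 3 b$ ($y{\left(b \right)} = b 3 = 3 b$)
$\left(300 - 42\right) y{\left(-10 \right)} = \left(300 - 42\right) 3 \left(-10\right) = 258 \left(-30\right) = -7740$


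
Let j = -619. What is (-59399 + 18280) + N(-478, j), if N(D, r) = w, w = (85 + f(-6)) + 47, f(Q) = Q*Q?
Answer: -40951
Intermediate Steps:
f(Q) = Q**2
w = 168 (w = (85 + (-6)**2) + 47 = (85 + 36) + 47 = 121 + 47 = 168)
N(D, r) = 168
(-59399 + 18280) + N(-478, j) = (-59399 + 18280) + 168 = -41119 + 168 = -40951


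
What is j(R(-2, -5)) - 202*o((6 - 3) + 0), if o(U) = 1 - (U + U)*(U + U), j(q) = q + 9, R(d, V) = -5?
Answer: 7074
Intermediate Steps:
j(q) = 9 + q
o(U) = 1 - 4*U**2 (o(U) = 1 - 2*U*2*U = 1 - 4*U**2)
j(R(-2, -5)) - 202*o((6 - 3) + 0) = (9 - 5) - 202*(1 - 4*((6 - 3) + 0)**2) = 4 - 202*(1 - 4*(3 + 0)**2) = 4 - 202*(1 - 4*3**2) = 4 - 202*(1 - 4*9) = 4 - 202*(1 - 36) = 4 - 202*(-35) = 4 + 7070 = 7074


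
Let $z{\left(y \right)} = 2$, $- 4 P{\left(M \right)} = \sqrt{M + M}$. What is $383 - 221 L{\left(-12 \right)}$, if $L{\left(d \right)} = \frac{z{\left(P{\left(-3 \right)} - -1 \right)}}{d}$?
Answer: $\frac{2519}{6} \approx 419.83$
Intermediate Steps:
$P{\left(M \right)} = - \frac{\sqrt{2} \sqrt{M}}{4}$ ($P{\left(M \right)} = - \frac{\sqrt{M + M}}{4} = - \frac{\sqrt{2 M}}{4} = - \frac{\sqrt{2} \sqrt{M}}{4}$)
$L{\left(d \right)} = \frac{2}{d}$
$383 - 221 L{\left(-12 \right)} = 383 - 221 \frac{2}{-12} = 383 - 221 \cdot 2 \left(- \frac{1}{12}\right) = 383 - - \frac{221}{6} = 383 + \frac{221}{6} = \frac{2519}{6}$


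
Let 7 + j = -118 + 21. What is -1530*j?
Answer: 159120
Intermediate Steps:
j = -104 (j = -7 + (-118 + 21) = -7 - 97 = -104)
-1530*j = -1530*(-104) = 159120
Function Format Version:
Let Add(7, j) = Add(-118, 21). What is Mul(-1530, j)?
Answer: 159120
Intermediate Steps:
j = -104 (j = Add(-7, Add(-118, 21)) = Add(-7, -97) = -104)
Mul(-1530, j) = Mul(-1530, -104) = 159120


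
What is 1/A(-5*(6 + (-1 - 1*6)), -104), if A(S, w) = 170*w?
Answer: -1/17680 ≈ -5.6561e-5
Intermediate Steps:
1/A(-5*(6 + (-1 - 1*6)), -104) = 1/(170*(-104)) = 1/(-17680) = -1/17680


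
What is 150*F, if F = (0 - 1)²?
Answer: 150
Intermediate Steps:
F = 1 (F = (-1)² = 1)
150*F = 150*1 = 150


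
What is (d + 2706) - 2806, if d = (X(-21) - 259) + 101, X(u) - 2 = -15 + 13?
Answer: -258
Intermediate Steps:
X(u) = 0 (X(u) = 2 + (-15 + 13) = 2 - 2 = 0)
d = -158 (d = (0 - 259) + 101 = -259 + 101 = -158)
(d + 2706) - 2806 = (-158 + 2706) - 2806 = 2548 - 2806 = -258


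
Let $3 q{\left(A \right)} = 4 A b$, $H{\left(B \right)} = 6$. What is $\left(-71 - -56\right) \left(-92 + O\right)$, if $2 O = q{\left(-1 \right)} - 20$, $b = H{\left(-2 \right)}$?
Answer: $1590$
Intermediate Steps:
$b = 6$
$q{\left(A \right)} = 8 A$ ($q{\left(A \right)} = \frac{4 A 6}{3} = \frac{24 A}{3} = 8 A$)
$O = -14$ ($O = \frac{8 \left(-1\right) - 20}{2} = \frac{-8 - 20}{2} = \frac{1}{2} \left(-28\right) = -14$)
$\left(-71 - -56\right) \left(-92 + O\right) = \left(-71 - -56\right) \left(-92 - 14\right) = \left(-71 + 56\right) \left(-106\right) = \left(-15\right) \left(-106\right) = 1590$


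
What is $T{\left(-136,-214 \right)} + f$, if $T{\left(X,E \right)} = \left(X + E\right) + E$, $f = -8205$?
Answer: $-8769$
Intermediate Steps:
$T{\left(X,E \right)} = X + 2 E$ ($T{\left(X,E \right)} = \left(E + X\right) + E = X + 2 E$)
$T{\left(-136,-214 \right)} + f = \left(-136 + 2 \left(-214\right)\right) - 8205 = \left(-136 - 428\right) - 8205 = -564 - 8205 = -8769$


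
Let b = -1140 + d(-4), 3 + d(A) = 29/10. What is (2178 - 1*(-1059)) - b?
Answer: 43771/10 ≈ 4377.1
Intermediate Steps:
d(A) = -1/10 (d(A) = -3 + 29/10 = -1/10)
b = -11401/10 (b = -1140 - 1/10 = -11401/10 ≈ -1140.1)
(2178 - 1*(-1059)) - b = (2178 - 1*(-1059)) - 1*(-11401/10) = (2178 + 1059) + 11401/10 = 3237 + 11401/10 = 43771/10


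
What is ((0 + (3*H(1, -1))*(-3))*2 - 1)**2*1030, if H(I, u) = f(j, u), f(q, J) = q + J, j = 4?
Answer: 3115750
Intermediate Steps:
f(q, J) = J + q
H(I, u) = 4 + u (H(I, u) = u + 4 = 4 + u)
((0 + (3*H(1, -1))*(-3))*2 - 1)**2*1030 = ((0 + (3*(4 - 1))*(-3))*2 - 1)**2*1030 = ((0 + (3*3)*(-3))*2 - 1)**2*1030 = ((0 + 9*(-3))*2 - 1)**2*1030 = ((0 - 27)*2 - 1)**2*1030 = (-27*2 - 1)**2*1030 = (-54 - 1)**2*1030 = (-55)**2*1030 = 3025*1030 = 3115750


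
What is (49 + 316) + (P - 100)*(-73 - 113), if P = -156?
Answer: 47981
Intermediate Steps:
(49 + 316) + (P - 100)*(-73 - 113) = (49 + 316) + (-156 - 100)*(-73 - 113) = 365 - 256*(-186) = 365 + 47616 = 47981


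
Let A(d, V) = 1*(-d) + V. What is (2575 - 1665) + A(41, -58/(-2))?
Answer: 898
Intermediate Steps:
A(d, V) = V - d (A(d, V) = -d + V = V - d)
(2575 - 1665) + A(41, -58/(-2)) = (2575 - 1665) + (-58/(-2) - 1*41) = 910 + (-58*(-½) - 41) = 910 + (29 - 41) = 910 - 12 = 898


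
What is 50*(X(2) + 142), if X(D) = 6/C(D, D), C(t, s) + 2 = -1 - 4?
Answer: 49400/7 ≈ 7057.1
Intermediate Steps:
C(t, s) = -7 (C(t, s) = -2 + (-1 - 4) = -2 - 5 = -7)
X(D) = -6/7 (X(D) = 6/(-7) = 6*(-⅐) = -6/7)
50*(X(2) + 142) = 50*(-6/7 + 142) = 50*(988/7) = 49400/7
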